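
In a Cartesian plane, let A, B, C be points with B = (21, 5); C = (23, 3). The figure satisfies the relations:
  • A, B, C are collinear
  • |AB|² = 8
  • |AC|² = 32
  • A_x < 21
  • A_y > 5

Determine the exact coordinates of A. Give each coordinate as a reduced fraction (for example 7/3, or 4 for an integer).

A = (19, 7)

1. A_x = 19  [[A, B, C are collinear ⇒ 2x+2y-52=0] ∩ [|A−(21, 5)|²=8]]
2. A_y = 7  [[A, B, C are collinear ⇒ 2x+2y-52=0] ∩ [|A−(21, 5)|²=8]]
   so A = (19, 7)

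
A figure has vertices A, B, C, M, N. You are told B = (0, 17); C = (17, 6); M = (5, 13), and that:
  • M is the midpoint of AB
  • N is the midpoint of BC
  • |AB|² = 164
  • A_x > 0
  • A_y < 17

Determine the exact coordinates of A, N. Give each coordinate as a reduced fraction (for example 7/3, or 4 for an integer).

1. A_x = 10  [A = 2·M−B = 2·(5, 13)−(0, 17)]
2. A_y = 9  [A = 2·M−B = 2·(5, 13)−(0, 17)]
   so A = (10, 9)
3. N_x = 17/2  [2·N = B+C = (0, 17)+(17, 6)]
4. N_y = 23/2  [2·N = B+C = (0, 17)+(17, 6)]
   so N = (17/2, 23/2)

A = (10, 9)
N = (17/2, 23/2)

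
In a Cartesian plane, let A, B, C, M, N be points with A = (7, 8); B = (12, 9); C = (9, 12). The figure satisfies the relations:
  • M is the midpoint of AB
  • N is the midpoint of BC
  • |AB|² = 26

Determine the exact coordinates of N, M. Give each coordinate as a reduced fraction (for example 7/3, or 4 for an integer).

N = (21/2, 21/2)
M = (19/2, 17/2)

1. M_x = 19/2  [2·M = A+B = (7, 8)+(12, 9)]
2. M_y = 17/2  [2·M = A+B = (7, 8)+(12, 9)]
   so M = (19/2, 17/2)
3. N_x = 21/2  [2·N = B+C = (12, 9)+(9, 12)]
4. N_y = 21/2  [2·N = B+C = (12, 9)+(9, 12)]
   so N = (21/2, 21/2)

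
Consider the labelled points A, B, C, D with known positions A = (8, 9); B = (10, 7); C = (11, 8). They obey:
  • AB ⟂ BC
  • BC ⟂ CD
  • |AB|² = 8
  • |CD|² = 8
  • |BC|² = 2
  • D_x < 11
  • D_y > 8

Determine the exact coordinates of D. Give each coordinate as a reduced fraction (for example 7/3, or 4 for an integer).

D = (9, 10)

1. D_x = 9  [[BC ⟂ CD ⇒ 1x+1y-19=0] ∩ [|D−(11, 8)|²=8]]
2. D_y = 10  [[BC ⟂ CD ⇒ 1x+1y-19=0] ∩ [|D−(11, 8)|²=8]]
   so D = (9, 10)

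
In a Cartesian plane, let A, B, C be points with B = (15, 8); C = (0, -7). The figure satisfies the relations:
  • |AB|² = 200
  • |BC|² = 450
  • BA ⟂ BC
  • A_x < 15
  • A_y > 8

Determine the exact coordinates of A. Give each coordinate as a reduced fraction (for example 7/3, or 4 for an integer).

1. A_x = 5  [[BA ⟂ BC ⇒ -15x-15y+345=0] ∩ [|A−(15, 8)|²=200]]
2. A_y = 18  [[BA ⟂ BC ⇒ -15x-15y+345=0] ∩ [|A−(15, 8)|²=200]]
   so A = (5, 18)

A = (5, 18)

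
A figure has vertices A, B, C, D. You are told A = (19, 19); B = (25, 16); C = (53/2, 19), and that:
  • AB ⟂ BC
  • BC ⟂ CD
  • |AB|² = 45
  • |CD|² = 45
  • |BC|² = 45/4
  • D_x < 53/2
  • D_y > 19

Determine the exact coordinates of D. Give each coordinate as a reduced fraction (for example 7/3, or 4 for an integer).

1. D_x = 41/2  [[BC ⟂ CD ⇒ 3/2x+3y-387/4=0] ∩ [|D−(53/2, 19)|²=45]]
2. D_y = 22  [[BC ⟂ CD ⇒ 3/2x+3y-387/4=0] ∩ [|D−(53/2, 19)|²=45]]
   so D = (41/2, 22)

D = (41/2, 22)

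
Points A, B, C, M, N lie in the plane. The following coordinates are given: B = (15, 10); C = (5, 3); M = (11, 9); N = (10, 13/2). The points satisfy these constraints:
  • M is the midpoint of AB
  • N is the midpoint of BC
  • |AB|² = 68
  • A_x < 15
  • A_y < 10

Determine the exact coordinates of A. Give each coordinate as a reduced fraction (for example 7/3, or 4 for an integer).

A = (7, 8)

1. A_x = 7  [A = 2·M−B = 2·(11, 9)−(15, 10)]
2. A_y = 8  [A = 2·M−B = 2·(11, 9)−(15, 10)]
   so A = (7, 8)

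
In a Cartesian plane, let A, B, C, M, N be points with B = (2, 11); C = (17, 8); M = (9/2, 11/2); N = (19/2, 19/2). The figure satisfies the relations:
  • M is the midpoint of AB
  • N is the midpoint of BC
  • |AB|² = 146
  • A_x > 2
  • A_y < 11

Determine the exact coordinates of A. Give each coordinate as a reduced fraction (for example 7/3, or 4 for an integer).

A = (7, 0)

1. A_x = 7  [A = 2·M−B = 2·(9/2, 11/2)−(2, 11)]
2. A_y = 0  [A = 2·M−B = 2·(9/2, 11/2)−(2, 11)]
   so A = (7, 0)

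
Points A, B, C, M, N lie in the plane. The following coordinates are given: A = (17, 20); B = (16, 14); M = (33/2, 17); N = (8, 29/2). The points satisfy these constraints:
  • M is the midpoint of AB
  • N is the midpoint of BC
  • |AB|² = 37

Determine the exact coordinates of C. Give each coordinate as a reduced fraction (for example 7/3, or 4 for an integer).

1. C_x = 0  [C = 2·N−B = 2·(8, 29/2)−(16, 14)]
2. C_y = 15  [C = 2·N−B = 2·(8, 29/2)−(16, 14)]
   so C = (0, 15)

C = (0, 15)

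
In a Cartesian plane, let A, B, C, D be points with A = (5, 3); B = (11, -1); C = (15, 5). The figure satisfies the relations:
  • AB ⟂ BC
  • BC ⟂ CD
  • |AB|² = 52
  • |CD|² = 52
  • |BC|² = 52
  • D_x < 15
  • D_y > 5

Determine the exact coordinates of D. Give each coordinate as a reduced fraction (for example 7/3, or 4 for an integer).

D = (9, 9)

1. D_x = 9  [[BC ⟂ CD ⇒ 4x+6y-90=0] ∩ [|D−(15, 5)|²=52]]
2. D_y = 9  [[BC ⟂ CD ⇒ 4x+6y-90=0] ∩ [|D−(15, 5)|²=52]]
   so D = (9, 9)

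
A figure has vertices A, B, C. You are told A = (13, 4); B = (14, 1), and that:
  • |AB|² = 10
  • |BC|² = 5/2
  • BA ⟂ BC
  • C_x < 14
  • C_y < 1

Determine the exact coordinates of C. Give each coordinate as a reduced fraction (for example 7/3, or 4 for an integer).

C = (25/2, 1/2)

1. C_x = 25/2  [[BA ⟂ BC ⇒ -1x+3y+11=0] ∩ [|C−(14, 1)|²=5/2]]
2. C_y = 1/2  [[BA ⟂ BC ⇒ -1x+3y+11=0] ∩ [|C−(14, 1)|²=5/2]]
   so C = (25/2, 1/2)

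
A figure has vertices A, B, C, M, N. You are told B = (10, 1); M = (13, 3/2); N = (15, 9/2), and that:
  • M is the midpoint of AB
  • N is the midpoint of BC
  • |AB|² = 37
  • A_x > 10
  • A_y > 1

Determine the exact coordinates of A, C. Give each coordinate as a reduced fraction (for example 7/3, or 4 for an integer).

A = (16, 2)
C = (20, 8)

1. A_x = 16  [A = 2·M−B = 2·(13, 3/2)−(10, 1)]
2. A_y = 2  [A = 2·M−B = 2·(13, 3/2)−(10, 1)]
   so A = (16, 2)
3. C_x = 20  [C = 2·N−B = 2·(15, 9/2)−(10, 1)]
4. C_y = 8  [C = 2·N−B = 2·(15, 9/2)−(10, 1)]
   so C = (20, 8)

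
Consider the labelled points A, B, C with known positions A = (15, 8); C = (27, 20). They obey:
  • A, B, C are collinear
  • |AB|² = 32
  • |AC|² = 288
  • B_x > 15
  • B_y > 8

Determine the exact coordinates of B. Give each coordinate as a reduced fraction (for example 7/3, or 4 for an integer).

B = (19, 12)

1. B_x = 19  [[A, B, C are collinear ⇒ 12x-12y-84=0] ∩ [|B−(15, 8)|²=32]]
2. B_y = 12  [[A, B, C are collinear ⇒ 12x-12y-84=0] ∩ [|B−(15, 8)|²=32]]
   so B = (19, 12)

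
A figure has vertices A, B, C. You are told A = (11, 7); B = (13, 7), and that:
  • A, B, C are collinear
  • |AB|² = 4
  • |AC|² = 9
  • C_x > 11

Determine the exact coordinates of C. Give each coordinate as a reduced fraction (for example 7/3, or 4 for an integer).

1. C_x = 14  [[A, B, C are collinear ⇒ 2y-14=0] ∩ [|C−(11, 7)|²=9]]
2. C_y = 7  [[A, B, C are collinear ⇒ 2y-14=0] ∩ [|C−(11, 7)|²=9]]
   so C = (14, 7)

C = (14, 7)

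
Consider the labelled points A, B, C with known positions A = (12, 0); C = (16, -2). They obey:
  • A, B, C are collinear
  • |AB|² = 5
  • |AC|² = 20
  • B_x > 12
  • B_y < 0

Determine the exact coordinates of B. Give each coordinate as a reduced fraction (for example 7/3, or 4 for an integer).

B = (14, -1)

1. B_x = 14  [[A, B, C are collinear ⇒ -2x-4y+24=0] ∩ [|B−(12, 0)|²=5]]
2. B_y = -1  [[A, B, C are collinear ⇒ -2x-4y+24=0] ∩ [|B−(12, 0)|²=5]]
   so B = (14, -1)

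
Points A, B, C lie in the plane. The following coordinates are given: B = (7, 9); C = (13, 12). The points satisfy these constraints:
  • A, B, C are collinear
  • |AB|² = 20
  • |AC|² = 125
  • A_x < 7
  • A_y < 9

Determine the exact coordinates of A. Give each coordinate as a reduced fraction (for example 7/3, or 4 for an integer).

A = (3, 7)

1. A_x = 3  [[A, B, C are collinear ⇒ -3x+6y-33=0] ∩ [|A−(7, 9)|²=20]]
2. A_y = 7  [[A, B, C are collinear ⇒ -3x+6y-33=0] ∩ [|A−(7, 9)|²=20]]
   so A = (3, 7)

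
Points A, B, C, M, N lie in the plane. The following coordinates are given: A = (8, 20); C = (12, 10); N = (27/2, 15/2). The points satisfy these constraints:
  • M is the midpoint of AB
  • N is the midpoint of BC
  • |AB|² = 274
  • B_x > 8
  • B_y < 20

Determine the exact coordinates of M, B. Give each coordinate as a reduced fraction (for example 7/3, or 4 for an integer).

1. B_x = 15  [B = 2·N−C = 2·(27/2, 15/2)−(12, 10)]
2. B_y = 5  [B = 2·N−C = 2·(27/2, 15/2)−(12, 10)]
   so B = (15, 5)
3. M_x = 23/2  [2·M = A+B = (8, 20)+(15, 5)]
4. M_y = 25/2  [2·M = A+B = (8, 20)+(15, 5)]
   so M = (23/2, 25/2)

M = (23/2, 25/2)
B = (15, 5)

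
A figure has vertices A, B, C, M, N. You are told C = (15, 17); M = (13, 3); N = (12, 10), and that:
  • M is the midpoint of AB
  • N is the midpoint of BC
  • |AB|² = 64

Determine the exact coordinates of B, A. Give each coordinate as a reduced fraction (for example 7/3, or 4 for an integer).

1. B_x = 9  [B = 2·N−C = 2·(12, 10)−(15, 17)]
2. B_y = 3  [B = 2·N−C = 2·(12, 10)−(15, 17)]
   so B = (9, 3)
3. A_x = 17  [A = 2·M−B = 2·(13, 3)−(9, 3)]
4. A_y = 3  [A = 2·M−B = 2·(13, 3)−(9, 3)]
   so A = (17, 3)

B = (9, 3)
A = (17, 3)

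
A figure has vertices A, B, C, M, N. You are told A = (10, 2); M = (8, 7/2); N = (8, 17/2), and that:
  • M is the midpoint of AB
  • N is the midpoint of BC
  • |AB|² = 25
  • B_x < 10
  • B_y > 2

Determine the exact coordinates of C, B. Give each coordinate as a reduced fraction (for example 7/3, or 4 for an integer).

1. B_x = 6  [B = 2·M−A = 2·(8, 7/2)−(10, 2)]
2. B_y = 5  [B = 2·M−A = 2·(8, 7/2)−(10, 2)]
   so B = (6, 5)
3. C_x = 10  [C = 2·N−B = 2·(8, 17/2)−(6, 5)]
4. C_y = 12  [C = 2·N−B = 2·(8, 17/2)−(6, 5)]
   so C = (10, 12)

C = (10, 12)
B = (6, 5)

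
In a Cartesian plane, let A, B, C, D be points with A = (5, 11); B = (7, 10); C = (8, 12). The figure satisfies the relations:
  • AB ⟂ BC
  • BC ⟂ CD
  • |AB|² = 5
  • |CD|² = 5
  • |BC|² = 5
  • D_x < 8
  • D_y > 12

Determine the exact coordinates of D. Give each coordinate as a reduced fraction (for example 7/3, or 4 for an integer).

1. D_x = 6  [[BC ⟂ CD ⇒ 1x+2y-32=0] ∩ [|D−(8, 12)|²=5]]
2. D_y = 13  [[BC ⟂ CD ⇒ 1x+2y-32=0] ∩ [|D−(8, 12)|²=5]]
   so D = (6, 13)

D = (6, 13)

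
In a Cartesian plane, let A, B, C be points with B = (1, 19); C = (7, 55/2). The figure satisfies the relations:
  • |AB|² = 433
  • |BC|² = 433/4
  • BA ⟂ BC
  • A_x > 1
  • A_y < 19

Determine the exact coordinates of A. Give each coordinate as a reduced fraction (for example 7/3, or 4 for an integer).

A = (18, 7)

1. A_x = 18  [[BA ⟂ BC ⇒ 6x+17/2y-335/2=0] ∩ [|A−(1, 19)|²=433]]
2. A_y = 7  [[BA ⟂ BC ⇒ 6x+17/2y-335/2=0] ∩ [|A−(1, 19)|²=433]]
   so A = (18, 7)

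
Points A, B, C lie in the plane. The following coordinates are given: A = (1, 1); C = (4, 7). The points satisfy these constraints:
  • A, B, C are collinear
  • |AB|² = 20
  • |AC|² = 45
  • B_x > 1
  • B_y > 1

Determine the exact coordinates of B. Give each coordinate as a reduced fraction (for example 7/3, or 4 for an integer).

1. B_x = 3  [[A, B, C are collinear ⇒ 6x-3y-3=0] ∩ [|B−(1, 1)|²=20]]
2. B_y = 5  [[A, B, C are collinear ⇒ 6x-3y-3=0] ∩ [|B−(1, 1)|²=20]]
   so B = (3, 5)

B = (3, 5)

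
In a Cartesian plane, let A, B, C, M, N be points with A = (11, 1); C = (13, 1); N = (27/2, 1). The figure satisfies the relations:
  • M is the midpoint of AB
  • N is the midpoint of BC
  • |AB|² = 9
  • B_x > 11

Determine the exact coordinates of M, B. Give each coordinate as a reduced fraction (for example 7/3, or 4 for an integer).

M = (25/2, 1)
B = (14, 1)

1. B_x = 14  [B = 2·N−C = 2·(27/2, 1)−(13, 1)]
2. B_y = 1  [B = 2·N−C = 2·(27/2, 1)−(13, 1)]
   so B = (14, 1)
3. M_x = 25/2  [2·M = A+B = (11, 1)+(14, 1)]
4. M_y = 1  [2·M = A+B = (11, 1)+(14, 1)]
   so M = (25/2, 1)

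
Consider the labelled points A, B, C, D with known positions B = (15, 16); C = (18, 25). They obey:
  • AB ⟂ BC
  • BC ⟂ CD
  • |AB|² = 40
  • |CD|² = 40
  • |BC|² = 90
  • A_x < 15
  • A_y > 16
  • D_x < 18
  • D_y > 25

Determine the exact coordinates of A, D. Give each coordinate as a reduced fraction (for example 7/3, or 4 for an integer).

A = (9, 18)
D = (12, 27)

1. A_x = 9  [[AB ⟂ BC ⇒ -3x-9y+189=0] ∩ [|A−(15, 16)|²=40]]
2. A_y = 18  [[AB ⟂ BC ⇒ -3x-9y+189=0] ∩ [|A−(15, 16)|²=40]]
   so A = (9, 18)
3. D_x = 12  [[BC ⟂ CD ⇒ 3x+9y-279=0] ∩ [|D−(18, 25)|²=40]]
4. D_y = 27  [[BC ⟂ CD ⇒ 3x+9y-279=0] ∩ [|D−(18, 25)|²=40]]
   so D = (12, 27)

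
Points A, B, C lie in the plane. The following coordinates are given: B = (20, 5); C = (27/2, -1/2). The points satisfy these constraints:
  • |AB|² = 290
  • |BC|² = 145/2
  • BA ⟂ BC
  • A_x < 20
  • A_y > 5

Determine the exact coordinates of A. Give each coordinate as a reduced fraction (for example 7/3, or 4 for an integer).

A = (9, 18)

1. A_x = 9  [[BA ⟂ BC ⇒ -13/2x-11/2y+315/2=0] ∩ [|A−(20, 5)|²=290]]
2. A_y = 18  [[BA ⟂ BC ⇒ -13/2x-11/2y+315/2=0] ∩ [|A−(20, 5)|²=290]]
   so A = (9, 18)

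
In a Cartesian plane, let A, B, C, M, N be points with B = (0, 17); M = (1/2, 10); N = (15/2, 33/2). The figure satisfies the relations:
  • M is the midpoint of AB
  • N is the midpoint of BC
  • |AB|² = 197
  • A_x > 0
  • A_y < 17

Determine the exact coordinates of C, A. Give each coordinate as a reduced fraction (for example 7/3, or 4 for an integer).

1. A_x = 1  [A = 2·M−B = 2·(1/2, 10)−(0, 17)]
2. A_y = 3  [A = 2·M−B = 2·(1/2, 10)−(0, 17)]
   so A = (1, 3)
3. C_x = 15  [C = 2·N−B = 2·(15/2, 33/2)−(0, 17)]
4. C_y = 16  [C = 2·N−B = 2·(15/2, 33/2)−(0, 17)]
   so C = (15, 16)

C = (15, 16)
A = (1, 3)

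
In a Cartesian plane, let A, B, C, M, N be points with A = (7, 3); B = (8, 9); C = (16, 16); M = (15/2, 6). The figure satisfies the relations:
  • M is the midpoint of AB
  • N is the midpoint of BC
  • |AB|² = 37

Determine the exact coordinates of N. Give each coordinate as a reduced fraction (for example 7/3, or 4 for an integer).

1. N_x = 12  [2·N = B+C = (8, 9)+(16, 16)]
2. N_y = 25/2  [2·N = B+C = (8, 9)+(16, 16)]
   so N = (12, 25/2)

N = (12, 25/2)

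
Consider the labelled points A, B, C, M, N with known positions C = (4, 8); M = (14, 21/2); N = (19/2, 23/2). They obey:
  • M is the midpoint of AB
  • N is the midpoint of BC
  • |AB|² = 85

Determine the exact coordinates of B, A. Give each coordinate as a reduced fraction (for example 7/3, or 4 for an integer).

B = (15, 15)
A = (13, 6)

1. B_x = 15  [B = 2·N−C = 2·(19/2, 23/2)−(4, 8)]
2. B_y = 15  [B = 2·N−C = 2·(19/2, 23/2)−(4, 8)]
   so B = (15, 15)
3. A_x = 13  [A = 2·M−B = 2·(14, 21/2)−(15, 15)]
4. A_y = 6  [A = 2·M−B = 2·(14, 21/2)−(15, 15)]
   so A = (13, 6)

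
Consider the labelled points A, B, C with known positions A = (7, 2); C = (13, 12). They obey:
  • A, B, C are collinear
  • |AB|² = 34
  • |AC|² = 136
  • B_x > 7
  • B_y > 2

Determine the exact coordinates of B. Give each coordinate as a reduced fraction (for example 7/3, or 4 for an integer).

B = (10, 7)

1. B_x = 10  [[A, B, C are collinear ⇒ 10x-6y-58=0] ∩ [|B−(7, 2)|²=34]]
2. B_y = 7  [[A, B, C are collinear ⇒ 10x-6y-58=0] ∩ [|B−(7, 2)|²=34]]
   so B = (10, 7)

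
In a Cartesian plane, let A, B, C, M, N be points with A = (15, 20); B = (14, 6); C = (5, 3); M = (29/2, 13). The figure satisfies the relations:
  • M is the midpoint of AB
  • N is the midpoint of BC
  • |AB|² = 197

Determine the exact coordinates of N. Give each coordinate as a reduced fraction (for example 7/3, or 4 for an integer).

1. N_x = 19/2  [2·N = B+C = (14, 6)+(5, 3)]
2. N_y = 9/2  [2·N = B+C = (14, 6)+(5, 3)]
   so N = (19/2, 9/2)

N = (19/2, 9/2)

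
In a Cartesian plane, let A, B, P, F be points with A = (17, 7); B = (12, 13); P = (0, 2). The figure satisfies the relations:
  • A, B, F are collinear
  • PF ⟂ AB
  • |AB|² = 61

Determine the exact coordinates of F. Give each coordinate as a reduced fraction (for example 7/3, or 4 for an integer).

F = (762/61, 757/61)

1. F_x = 762/61  [[A, B, F are collinear ⇒ -6x-5y+137=0] ∩ [PF ⟂ AB ⇒ -5x+6y-12=0]]
2. F_y = 757/61  [[A, B, F are collinear ⇒ -6x-5y+137=0] ∩ [PF ⟂ AB ⇒ -5x+6y-12=0]]
   so F = (762/61, 757/61)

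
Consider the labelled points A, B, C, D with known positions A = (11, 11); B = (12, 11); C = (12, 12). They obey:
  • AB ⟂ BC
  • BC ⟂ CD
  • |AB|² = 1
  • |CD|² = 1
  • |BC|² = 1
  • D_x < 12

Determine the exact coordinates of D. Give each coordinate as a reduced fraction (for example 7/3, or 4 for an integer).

1. D_x = 11  [[BC ⟂ CD ⇒ 1y-12=0] ∩ [|D−(12, 12)|²=1]]
2. D_y = 12  [[BC ⟂ CD ⇒ 1y-12=0] ∩ [|D−(12, 12)|²=1]]
   so D = (11, 12)

D = (11, 12)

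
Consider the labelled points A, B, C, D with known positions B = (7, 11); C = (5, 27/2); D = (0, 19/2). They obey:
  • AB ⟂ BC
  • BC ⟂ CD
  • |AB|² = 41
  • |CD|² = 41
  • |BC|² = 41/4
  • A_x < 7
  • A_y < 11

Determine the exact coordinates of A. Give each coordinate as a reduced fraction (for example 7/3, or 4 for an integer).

1. A_x = 2  [[AB ⟂ BC ⇒ 2x-5/2y+27/2=0] ∩ [|A−(7, 11)|²=41]]
2. A_y = 7  [[AB ⟂ BC ⇒ 2x-5/2y+27/2=0] ∩ [|A−(7, 11)|²=41]]
   so A = (2, 7)

A = (2, 7)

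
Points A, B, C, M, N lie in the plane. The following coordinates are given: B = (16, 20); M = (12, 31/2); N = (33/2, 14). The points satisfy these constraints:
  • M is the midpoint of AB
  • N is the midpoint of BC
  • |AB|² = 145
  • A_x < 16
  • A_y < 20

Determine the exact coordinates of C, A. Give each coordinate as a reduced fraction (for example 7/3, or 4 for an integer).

1. A_x = 8  [A = 2·M−B = 2·(12, 31/2)−(16, 20)]
2. A_y = 11  [A = 2·M−B = 2·(12, 31/2)−(16, 20)]
   so A = (8, 11)
3. C_x = 17  [C = 2·N−B = 2·(33/2, 14)−(16, 20)]
4. C_y = 8  [C = 2·N−B = 2·(33/2, 14)−(16, 20)]
   so C = (17, 8)

C = (17, 8)
A = (8, 11)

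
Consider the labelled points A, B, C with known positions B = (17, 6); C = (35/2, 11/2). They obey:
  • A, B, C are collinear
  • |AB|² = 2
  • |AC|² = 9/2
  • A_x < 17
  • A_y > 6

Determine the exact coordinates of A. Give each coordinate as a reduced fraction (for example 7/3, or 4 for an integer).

A = (16, 7)

1. A_x = 16  [[A, B, C are collinear ⇒ 1/2x+1/2y-23/2=0] ∩ [|A−(17, 6)|²=2]]
2. A_y = 7  [[A, B, C are collinear ⇒ 1/2x+1/2y-23/2=0] ∩ [|A−(17, 6)|²=2]]
   so A = (16, 7)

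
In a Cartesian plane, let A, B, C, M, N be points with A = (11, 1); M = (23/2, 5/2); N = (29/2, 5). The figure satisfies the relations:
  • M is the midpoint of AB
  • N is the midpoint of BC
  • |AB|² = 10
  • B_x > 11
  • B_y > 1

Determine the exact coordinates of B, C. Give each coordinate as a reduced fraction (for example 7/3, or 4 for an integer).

B = (12, 4)
C = (17, 6)

1. B_x = 12  [B = 2·M−A = 2·(23/2, 5/2)−(11, 1)]
2. B_y = 4  [B = 2·M−A = 2·(23/2, 5/2)−(11, 1)]
   so B = (12, 4)
3. C_x = 17  [C = 2·N−B = 2·(29/2, 5)−(12, 4)]
4. C_y = 6  [C = 2·N−B = 2·(29/2, 5)−(12, 4)]
   so C = (17, 6)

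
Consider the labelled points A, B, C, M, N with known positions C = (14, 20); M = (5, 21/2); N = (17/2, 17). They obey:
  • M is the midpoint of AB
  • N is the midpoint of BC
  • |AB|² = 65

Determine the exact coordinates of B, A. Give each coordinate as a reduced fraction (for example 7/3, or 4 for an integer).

B = (3, 14)
A = (7, 7)

1. B_x = 3  [B = 2·N−C = 2·(17/2, 17)−(14, 20)]
2. B_y = 14  [B = 2·N−C = 2·(17/2, 17)−(14, 20)]
   so B = (3, 14)
3. A_x = 7  [A = 2·M−B = 2·(5, 21/2)−(3, 14)]
4. A_y = 7  [A = 2·M−B = 2·(5, 21/2)−(3, 14)]
   so A = (7, 7)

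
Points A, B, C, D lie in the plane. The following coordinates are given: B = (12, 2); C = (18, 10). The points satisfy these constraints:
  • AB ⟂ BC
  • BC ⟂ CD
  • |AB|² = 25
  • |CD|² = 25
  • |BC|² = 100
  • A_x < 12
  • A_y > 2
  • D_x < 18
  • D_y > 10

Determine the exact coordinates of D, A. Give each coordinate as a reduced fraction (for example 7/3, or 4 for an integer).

1. D_x = 14  [[BC ⟂ CD ⇒ 6x+8y-188=0] ∩ [|D−(18, 10)|²=25]]
2. D_y = 13  [[BC ⟂ CD ⇒ 6x+8y-188=0] ∩ [|D−(18, 10)|²=25]]
   so D = (14, 13)
3. A_x = 8  [[AB ⟂ BC ⇒ -6x-8y+88=0] ∩ [|A−(12, 2)|²=25]]
4. A_y = 5  [[AB ⟂ BC ⇒ -6x-8y+88=0] ∩ [|A−(12, 2)|²=25]]
   so A = (8, 5)

D = (14, 13)
A = (8, 5)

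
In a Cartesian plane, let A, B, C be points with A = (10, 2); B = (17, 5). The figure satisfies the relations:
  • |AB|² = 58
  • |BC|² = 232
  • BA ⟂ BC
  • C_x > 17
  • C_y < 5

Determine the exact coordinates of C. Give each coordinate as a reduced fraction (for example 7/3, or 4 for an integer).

1. C_x = 23  [[BA ⟂ BC ⇒ -7x-3y+134=0] ∩ [|C−(17, 5)|²=232]]
2. C_y = -9  [[BA ⟂ BC ⇒ -7x-3y+134=0] ∩ [|C−(17, 5)|²=232]]
   so C = (23, -9)

C = (23, -9)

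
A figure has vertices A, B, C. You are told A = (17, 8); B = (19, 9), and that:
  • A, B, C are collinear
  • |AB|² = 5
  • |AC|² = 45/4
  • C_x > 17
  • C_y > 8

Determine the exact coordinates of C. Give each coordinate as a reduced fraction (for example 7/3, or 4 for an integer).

C = (20, 19/2)

1. C_x = 20  [[A, B, C are collinear ⇒ -1x+2y+1=0] ∩ [|C−(17, 8)|²=45/4]]
2. C_y = 19/2  [[A, B, C are collinear ⇒ -1x+2y+1=0] ∩ [|C−(17, 8)|²=45/4]]
   so C = (20, 19/2)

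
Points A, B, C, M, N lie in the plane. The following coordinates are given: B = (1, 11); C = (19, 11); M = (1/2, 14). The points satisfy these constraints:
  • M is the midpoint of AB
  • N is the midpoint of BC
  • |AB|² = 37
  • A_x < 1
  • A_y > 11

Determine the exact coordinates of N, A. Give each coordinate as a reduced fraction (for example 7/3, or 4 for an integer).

1. A_x = 0  [A = 2·M−B = 2·(1/2, 14)−(1, 11)]
2. A_y = 17  [A = 2·M−B = 2·(1/2, 14)−(1, 11)]
   so A = (0, 17)
3. N_x = 10  [2·N = B+C = (1, 11)+(19, 11)]
4. N_y = 11  [2·N = B+C = (1, 11)+(19, 11)]
   so N = (10, 11)

N = (10, 11)
A = (0, 17)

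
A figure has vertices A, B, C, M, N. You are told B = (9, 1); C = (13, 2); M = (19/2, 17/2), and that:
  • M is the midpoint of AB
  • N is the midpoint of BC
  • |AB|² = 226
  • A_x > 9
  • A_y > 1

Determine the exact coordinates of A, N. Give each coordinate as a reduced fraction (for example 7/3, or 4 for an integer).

1. A_x = 10  [A = 2·M−B = 2·(19/2, 17/2)−(9, 1)]
2. A_y = 16  [A = 2·M−B = 2·(19/2, 17/2)−(9, 1)]
   so A = (10, 16)
3. N_x = 11  [2·N = B+C = (9, 1)+(13, 2)]
4. N_y = 3/2  [2·N = B+C = (9, 1)+(13, 2)]
   so N = (11, 3/2)

A = (10, 16)
N = (11, 3/2)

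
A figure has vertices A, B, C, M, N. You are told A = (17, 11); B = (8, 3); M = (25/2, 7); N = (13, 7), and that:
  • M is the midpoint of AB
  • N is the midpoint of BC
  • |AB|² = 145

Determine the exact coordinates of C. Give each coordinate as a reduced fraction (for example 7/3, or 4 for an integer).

1. C_x = 18  [C = 2·N−B = 2·(13, 7)−(8, 3)]
2. C_y = 11  [C = 2·N−B = 2·(13, 7)−(8, 3)]
   so C = (18, 11)

C = (18, 11)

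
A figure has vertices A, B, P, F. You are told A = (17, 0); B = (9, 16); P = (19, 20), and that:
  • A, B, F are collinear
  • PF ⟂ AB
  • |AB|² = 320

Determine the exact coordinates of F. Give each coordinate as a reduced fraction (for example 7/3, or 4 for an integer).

F = (47/5, 76/5)

1. F_x = 47/5  [[A, B, F are collinear ⇒ -16x-8y+272=0] ∩ [PF ⟂ AB ⇒ -8x+16y-168=0]]
2. F_y = 76/5  [[A, B, F are collinear ⇒ -16x-8y+272=0] ∩ [PF ⟂ AB ⇒ -8x+16y-168=0]]
   so F = (47/5, 76/5)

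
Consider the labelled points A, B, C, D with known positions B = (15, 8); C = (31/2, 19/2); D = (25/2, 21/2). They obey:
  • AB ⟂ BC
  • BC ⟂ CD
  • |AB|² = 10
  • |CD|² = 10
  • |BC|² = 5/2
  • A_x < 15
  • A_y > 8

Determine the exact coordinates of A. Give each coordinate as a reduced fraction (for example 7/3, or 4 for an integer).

1. A_x = 12  [[AB ⟂ BC ⇒ -1/2x-3/2y+39/2=0] ∩ [|A−(15, 8)|²=10]]
2. A_y = 9  [[AB ⟂ BC ⇒ -1/2x-3/2y+39/2=0] ∩ [|A−(15, 8)|²=10]]
   so A = (12, 9)

A = (12, 9)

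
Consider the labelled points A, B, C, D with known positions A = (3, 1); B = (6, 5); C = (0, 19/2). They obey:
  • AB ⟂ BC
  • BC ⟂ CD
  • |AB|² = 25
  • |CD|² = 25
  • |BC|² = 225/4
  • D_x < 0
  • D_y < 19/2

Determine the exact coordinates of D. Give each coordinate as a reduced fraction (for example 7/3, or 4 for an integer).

D = (-3, 11/2)

1. D_x = -3  [[BC ⟂ CD ⇒ -6x+9/2y-171/4=0] ∩ [|D−(0, 19/2)|²=25]]
2. D_y = 11/2  [[BC ⟂ CD ⇒ -6x+9/2y-171/4=0] ∩ [|D−(0, 19/2)|²=25]]
   so D = (-3, 11/2)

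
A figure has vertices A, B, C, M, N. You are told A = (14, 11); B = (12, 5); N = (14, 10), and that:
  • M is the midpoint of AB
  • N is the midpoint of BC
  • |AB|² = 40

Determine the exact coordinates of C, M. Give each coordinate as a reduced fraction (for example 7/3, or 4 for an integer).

C = (16, 15)
M = (13, 8)

1. M_x = 13  [2·M = A+B = (14, 11)+(12, 5)]
2. M_y = 8  [2·M = A+B = (14, 11)+(12, 5)]
   so M = (13, 8)
3. C_x = 16  [C = 2·N−B = 2·(14, 10)−(12, 5)]
4. C_y = 15  [C = 2·N−B = 2·(14, 10)−(12, 5)]
   so C = (16, 15)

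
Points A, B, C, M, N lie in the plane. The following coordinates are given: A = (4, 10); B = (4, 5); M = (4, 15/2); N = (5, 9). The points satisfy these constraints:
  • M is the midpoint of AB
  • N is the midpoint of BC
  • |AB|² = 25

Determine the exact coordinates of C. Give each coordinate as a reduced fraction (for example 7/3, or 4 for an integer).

1. C_x = 6  [C = 2·N−B = 2·(5, 9)−(4, 5)]
2. C_y = 13  [C = 2·N−B = 2·(5, 9)−(4, 5)]
   so C = (6, 13)

C = (6, 13)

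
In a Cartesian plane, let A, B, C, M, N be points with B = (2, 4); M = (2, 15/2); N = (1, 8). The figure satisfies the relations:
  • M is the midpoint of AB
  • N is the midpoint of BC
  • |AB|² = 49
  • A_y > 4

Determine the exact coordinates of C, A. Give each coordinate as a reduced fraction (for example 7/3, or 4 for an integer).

C = (0, 12)
A = (2, 11)

1. A_x = 2  [A = 2·M−B = 2·(2, 15/2)−(2, 4)]
2. A_y = 11  [A = 2·M−B = 2·(2, 15/2)−(2, 4)]
   so A = (2, 11)
3. C_x = 0  [C = 2·N−B = 2·(1, 8)−(2, 4)]
4. C_y = 12  [C = 2·N−B = 2·(1, 8)−(2, 4)]
   so C = (0, 12)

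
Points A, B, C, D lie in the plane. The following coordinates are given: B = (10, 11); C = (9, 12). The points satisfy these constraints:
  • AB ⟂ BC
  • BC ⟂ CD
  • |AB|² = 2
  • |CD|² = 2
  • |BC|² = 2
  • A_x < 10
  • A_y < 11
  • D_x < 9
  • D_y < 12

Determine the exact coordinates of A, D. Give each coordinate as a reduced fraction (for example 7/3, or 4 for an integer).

A = (9, 10)
D = (8, 11)

1. A_x = 9  [[AB ⟂ BC ⇒ 1x-1y+1=0] ∩ [|A−(10, 11)|²=2]]
2. A_y = 10  [[AB ⟂ BC ⇒ 1x-1y+1=0] ∩ [|A−(10, 11)|²=2]]
   so A = (9, 10)
3. D_x = 8  [[BC ⟂ CD ⇒ -1x+1y-3=0] ∩ [|D−(9, 12)|²=2]]
4. D_y = 11  [[BC ⟂ CD ⇒ -1x+1y-3=0] ∩ [|D−(9, 12)|²=2]]
   so D = (8, 11)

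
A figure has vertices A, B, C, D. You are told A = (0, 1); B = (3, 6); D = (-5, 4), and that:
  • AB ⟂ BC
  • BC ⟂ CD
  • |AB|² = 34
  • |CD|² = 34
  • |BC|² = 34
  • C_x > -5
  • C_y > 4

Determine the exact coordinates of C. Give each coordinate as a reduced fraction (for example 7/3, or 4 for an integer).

1. C_x = -2  [[AB ⟂ BC ⇒ 3x+5y-39=0] ∩ [|C−(-5, 4)|²=34]]
2. C_y = 9  [[AB ⟂ BC ⇒ 3x+5y-39=0] ∩ [|C−(-5, 4)|²=34]]
   so C = (-2, 9)

C = (-2, 9)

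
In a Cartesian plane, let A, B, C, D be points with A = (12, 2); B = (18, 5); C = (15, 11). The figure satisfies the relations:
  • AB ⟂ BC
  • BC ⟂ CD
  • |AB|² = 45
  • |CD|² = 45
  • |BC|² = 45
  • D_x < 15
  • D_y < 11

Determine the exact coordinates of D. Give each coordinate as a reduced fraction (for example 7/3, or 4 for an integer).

1. D_x = 9  [[BC ⟂ CD ⇒ -3x+6y-21=0] ∩ [|D−(15, 11)|²=45]]
2. D_y = 8  [[BC ⟂ CD ⇒ -3x+6y-21=0] ∩ [|D−(15, 11)|²=45]]
   so D = (9, 8)

D = (9, 8)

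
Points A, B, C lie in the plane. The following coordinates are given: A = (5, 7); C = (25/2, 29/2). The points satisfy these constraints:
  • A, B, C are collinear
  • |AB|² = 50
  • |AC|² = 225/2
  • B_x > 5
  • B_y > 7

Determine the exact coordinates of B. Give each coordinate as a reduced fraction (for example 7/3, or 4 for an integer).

B = (10, 12)

1. B_x = 10  [[A, B, C are collinear ⇒ 15/2x-15/2y+15=0] ∩ [|B−(5, 7)|²=50]]
2. B_y = 12  [[A, B, C are collinear ⇒ 15/2x-15/2y+15=0] ∩ [|B−(5, 7)|²=50]]
   so B = (10, 12)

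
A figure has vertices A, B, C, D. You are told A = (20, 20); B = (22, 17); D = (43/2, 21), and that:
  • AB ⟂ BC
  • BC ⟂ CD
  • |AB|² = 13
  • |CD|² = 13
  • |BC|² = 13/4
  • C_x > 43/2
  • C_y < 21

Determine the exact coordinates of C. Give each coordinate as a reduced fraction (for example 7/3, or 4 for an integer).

C = (47/2, 18)

1. C_x = 47/2  [[AB ⟂ BC ⇒ 2x-3y+7=0] ∩ [|C−(43/2, 21)|²=13]]
2. C_y = 18  [[AB ⟂ BC ⇒ 2x-3y+7=0] ∩ [|C−(43/2, 21)|²=13]]
   so C = (47/2, 18)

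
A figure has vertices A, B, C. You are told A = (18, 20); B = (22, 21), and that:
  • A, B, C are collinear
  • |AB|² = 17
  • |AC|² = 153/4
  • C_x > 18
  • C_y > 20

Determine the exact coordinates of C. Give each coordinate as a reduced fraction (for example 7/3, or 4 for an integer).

1. C_x = 24  [[A, B, C are collinear ⇒ -1x+4y-62=0] ∩ [|C−(18, 20)|²=153/4]]
2. C_y = 43/2  [[A, B, C are collinear ⇒ -1x+4y-62=0] ∩ [|C−(18, 20)|²=153/4]]
   so C = (24, 43/2)

C = (24, 43/2)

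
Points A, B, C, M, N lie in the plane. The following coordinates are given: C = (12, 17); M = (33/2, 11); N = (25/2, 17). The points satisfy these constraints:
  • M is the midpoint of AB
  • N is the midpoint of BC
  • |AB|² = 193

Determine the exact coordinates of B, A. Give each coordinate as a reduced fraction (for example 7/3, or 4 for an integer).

B = (13, 17)
A = (20, 5)

1. B_x = 13  [B = 2·N−C = 2·(25/2, 17)−(12, 17)]
2. B_y = 17  [B = 2·N−C = 2·(25/2, 17)−(12, 17)]
   so B = (13, 17)
3. A_x = 20  [A = 2·M−B = 2·(33/2, 11)−(13, 17)]
4. A_y = 5  [A = 2·M−B = 2·(33/2, 11)−(13, 17)]
   so A = (20, 5)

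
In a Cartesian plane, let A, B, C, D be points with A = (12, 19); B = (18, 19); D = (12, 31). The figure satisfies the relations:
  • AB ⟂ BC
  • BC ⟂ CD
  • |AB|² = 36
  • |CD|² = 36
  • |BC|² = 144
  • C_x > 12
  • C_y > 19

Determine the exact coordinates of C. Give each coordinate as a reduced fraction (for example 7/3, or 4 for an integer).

1. C_x = 18  [[AB ⟂ BC ⇒ 6x-108=0] ∩ [|C−(12, 31)|²=36]]
2. C_y = 31  [[AB ⟂ BC ⇒ 6x-108=0] ∩ [|C−(12, 31)|²=36]]
   so C = (18, 31)

C = (18, 31)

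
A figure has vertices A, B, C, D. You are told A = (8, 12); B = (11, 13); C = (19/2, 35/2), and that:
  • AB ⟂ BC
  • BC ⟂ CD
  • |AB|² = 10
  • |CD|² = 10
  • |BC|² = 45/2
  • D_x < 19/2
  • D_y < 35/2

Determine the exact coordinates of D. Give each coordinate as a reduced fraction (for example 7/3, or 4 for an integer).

D = (13/2, 33/2)

1. D_x = 13/2  [[BC ⟂ CD ⇒ -3/2x+9/2y-129/2=0] ∩ [|D−(19/2, 35/2)|²=10]]
2. D_y = 33/2  [[BC ⟂ CD ⇒ -3/2x+9/2y-129/2=0] ∩ [|D−(19/2, 35/2)|²=10]]
   so D = (13/2, 33/2)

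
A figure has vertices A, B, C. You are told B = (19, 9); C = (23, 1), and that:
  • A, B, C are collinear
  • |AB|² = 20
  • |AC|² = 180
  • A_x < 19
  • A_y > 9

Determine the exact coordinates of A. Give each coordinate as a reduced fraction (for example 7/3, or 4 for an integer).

1. A_x = 17  [[A, B, C are collinear ⇒ 8x+4y-188=0] ∩ [|A−(19, 9)|²=20]]
2. A_y = 13  [[A, B, C are collinear ⇒ 8x+4y-188=0] ∩ [|A−(19, 9)|²=20]]
   so A = (17, 13)

A = (17, 13)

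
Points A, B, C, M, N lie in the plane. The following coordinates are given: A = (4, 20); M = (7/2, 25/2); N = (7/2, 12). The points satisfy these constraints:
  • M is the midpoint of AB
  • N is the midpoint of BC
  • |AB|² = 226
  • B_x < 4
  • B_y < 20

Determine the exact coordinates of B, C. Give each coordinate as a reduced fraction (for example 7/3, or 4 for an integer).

B = (3, 5)
C = (4, 19)

1. B_x = 3  [B = 2·M−A = 2·(7/2, 25/2)−(4, 20)]
2. B_y = 5  [B = 2·M−A = 2·(7/2, 25/2)−(4, 20)]
   so B = (3, 5)
3. C_x = 4  [C = 2·N−B = 2·(7/2, 12)−(3, 5)]
4. C_y = 19  [C = 2·N−B = 2·(7/2, 12)−(3, 5)]
   so C = (4, 19)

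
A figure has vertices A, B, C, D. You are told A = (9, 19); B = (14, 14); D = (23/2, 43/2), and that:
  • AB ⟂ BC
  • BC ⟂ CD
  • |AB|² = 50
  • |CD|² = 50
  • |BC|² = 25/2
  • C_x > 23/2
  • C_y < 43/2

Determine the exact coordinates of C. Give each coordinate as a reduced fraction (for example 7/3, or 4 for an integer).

1. C_x = 33/2  [[AB ⟂ BC ⇒ 5x-5y=0] ∩ [|C−(23/2, 43/2)|²=50]]
2. C_y = 33/2  [[AB ⟂ BC ⇒ 5x-5y=0] ∩ [|C−(23/2, 43/2)|²=50]]
   so C = (33/2, 33/2)

C = (33/2, 33/2)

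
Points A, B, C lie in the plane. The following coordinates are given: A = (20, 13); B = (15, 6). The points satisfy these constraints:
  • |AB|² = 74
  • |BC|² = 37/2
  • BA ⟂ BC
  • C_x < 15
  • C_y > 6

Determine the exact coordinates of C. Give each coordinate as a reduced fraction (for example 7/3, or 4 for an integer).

1. C_x = 23/2  [[BA ⟂ BC ⇒ 5x+7y-117=0] ∩ [|C−(15, 6)|²=37/2]]
2. C_y = 17/2  [[BA ⟂ BC ⇒ 5x+7y-117=0] ∩ [|C−(15, 6)|²=37/2]]
   so C = (23/2, 17/2)

C = (23/2, 17/2)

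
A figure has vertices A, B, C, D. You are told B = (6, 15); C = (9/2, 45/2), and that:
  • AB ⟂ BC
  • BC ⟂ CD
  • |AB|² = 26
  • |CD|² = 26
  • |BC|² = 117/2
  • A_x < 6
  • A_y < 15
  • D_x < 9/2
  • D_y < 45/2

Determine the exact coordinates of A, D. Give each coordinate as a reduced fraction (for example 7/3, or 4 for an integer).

A = (1, 14)
D = (-1/2, 43/2)

1. A_x = 1  [[AB ⟂ BC ⇒ 3/2x-15/2y+207/2=0] ∩ [|A−(6, 15)|²=26]]
2. A_y = 14  [[AB ⟂ BC ⇒ 3/2x-15/2y+207/2=0] ∩ [|A−(6, 15)|²=26]]
   so A = (1, 14)
3. D_x = -1/2  [[BC ⟂ CD ⇒ -3/2x+15/2y-162=0] ∩ [|D−(9/2, 45/2)|²=26]]
4. D_y = 43/2  [[BC ⟂ CD ⇒ -3/2x+15/2y-162=0] ∩ [|D−(9/2, 45/2)|²=26]]
   so D = (-1/2, 43/2)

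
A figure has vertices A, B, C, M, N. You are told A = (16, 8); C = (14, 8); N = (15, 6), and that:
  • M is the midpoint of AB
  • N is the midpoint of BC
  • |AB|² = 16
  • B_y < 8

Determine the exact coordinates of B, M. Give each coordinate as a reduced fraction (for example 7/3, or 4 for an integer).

B = (16, 4)
M = (16, 6)

1. B_x = 16  [B = 2·N−C = 2·(15, 6)−(14, 8)]
2. B_y = 4  [B = 2·N−C = 2·(15, 6)−(14, 8)]
   so B = (16, 4)
3. M_x = 16  [2·M = A+B = (16, 8)+(16, 4)]
4. M_y = 6  [2·M = A+B = (16, 8)+(16, 4)]
   so M = (16, 6)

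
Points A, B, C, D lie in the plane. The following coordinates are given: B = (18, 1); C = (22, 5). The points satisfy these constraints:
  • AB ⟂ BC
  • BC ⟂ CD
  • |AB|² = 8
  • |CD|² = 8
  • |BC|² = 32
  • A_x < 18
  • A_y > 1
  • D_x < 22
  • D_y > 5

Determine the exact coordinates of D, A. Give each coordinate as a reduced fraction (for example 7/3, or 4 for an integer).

1. D_x = 20  [[BC ⟂ CD ⇒ 4x+4y-108=0] ∩ [|D−(22, 5)|²=8]]
2. D_y = 7  [[BC ⟂ CD ⇒ 4x+4y-108=0] ∩ [|D−(22, 5)|²=8]]
   so D = (20, 7)
3. A_x = 16  [[AB ⟂ BC ⇒ -4x-4y+76=0] ∩ [|A−(18, 1)|²=8]]
4. A_y = 3  [[AB ⟂ BC ⇒ -4x-4y+76=0] ∩ [|A−(18, 1)|²=8]]
   so A = (16, 3)

D = (20, 7)
A = (16, 3)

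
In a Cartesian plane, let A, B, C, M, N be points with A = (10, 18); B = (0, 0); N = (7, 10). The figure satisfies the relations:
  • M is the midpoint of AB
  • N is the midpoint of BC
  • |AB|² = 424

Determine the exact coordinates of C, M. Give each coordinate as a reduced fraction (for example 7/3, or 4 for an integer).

C = (14, 20)
M = (5, 9)

1. M_x = 5  [2·M = A+B = (10, 18)+(0, 0)]
2. M_y = 9  [2·M = A+B = (10, 18)+(0, 0)]
   so M = (5, 9)
3. C_x = 14  [C = 2·N−B = 2·(7, 10)−(0, 0)]
4. C_y = 20  [C = 2·N−B = 2·(7, 10)−(0, 0)]
   so C = (14, 20)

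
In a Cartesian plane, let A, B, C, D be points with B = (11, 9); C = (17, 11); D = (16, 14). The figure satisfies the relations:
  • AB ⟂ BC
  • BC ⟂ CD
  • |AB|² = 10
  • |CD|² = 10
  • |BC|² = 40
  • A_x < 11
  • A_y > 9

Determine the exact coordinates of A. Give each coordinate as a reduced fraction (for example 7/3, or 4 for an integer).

1. A_x = 10  [[AB ⟂ BC ⇒ -6x-2y+84=0] ∩ [|A−(11, 9)|²=10]]
2. A_y = 12  [[AB ⟂ BC ⇒ -6x-2y+84=0] ∩ [|A−(11, 9)|²=10]]
   so A = (10, 12)

A = (10, 12)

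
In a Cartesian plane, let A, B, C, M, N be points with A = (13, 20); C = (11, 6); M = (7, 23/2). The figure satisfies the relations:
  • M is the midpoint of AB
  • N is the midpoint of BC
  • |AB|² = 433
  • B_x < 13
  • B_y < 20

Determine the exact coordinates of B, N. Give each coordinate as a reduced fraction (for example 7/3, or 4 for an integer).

B = (1, 3)
N = (6, 9/2)

1. B_x = 1  [B = 2·M−A = 2·(7, 23/2)−(13, 20)]
2. B_y = 3  [B = 2·M−A = 2·(7, 23/2)−(13, 20)]
   so B = (1, 3)
3. N_x = 6  [2·N = B+C = (1, 3)+(11, 6)]
4. N_y = 9/2  [2·N = B+C = (1, 3)+(11, 6)]
   so N = (6, 9/2)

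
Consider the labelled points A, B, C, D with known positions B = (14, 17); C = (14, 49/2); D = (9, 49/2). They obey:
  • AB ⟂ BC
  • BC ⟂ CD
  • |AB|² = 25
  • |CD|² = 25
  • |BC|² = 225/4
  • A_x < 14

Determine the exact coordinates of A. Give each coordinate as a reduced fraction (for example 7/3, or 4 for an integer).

A = (9, 17)

1. A_x = 9  [[AB ⟂ BC ⇒ -15/2y+255/2=0] ∩ [|A−(14, 17)|²=25]]
2. A_y = 17  [[AB ⟂ BC ⇒ -15/2y+255/2=0] ∩ [|A−(14, 17)|²=25]]
   so A = (9, 17)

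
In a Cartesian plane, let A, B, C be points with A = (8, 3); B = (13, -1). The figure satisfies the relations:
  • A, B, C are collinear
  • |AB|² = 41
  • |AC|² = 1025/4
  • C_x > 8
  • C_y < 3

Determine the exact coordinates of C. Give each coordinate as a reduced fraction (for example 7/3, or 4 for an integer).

1. C_x = 41/2  [[A, B, C are collinear ⇒ 4x+5y-47=0] ∩ [|C−(8, 3)|²=1025/4]]
2. C_y = -7  [[A, B, C are collinear ⇒ 4x+5y-47=0] ∩ [|C−(8, 3)|²=1025/4]]
   so C = (41/2, -7)

C = (41/2, -7)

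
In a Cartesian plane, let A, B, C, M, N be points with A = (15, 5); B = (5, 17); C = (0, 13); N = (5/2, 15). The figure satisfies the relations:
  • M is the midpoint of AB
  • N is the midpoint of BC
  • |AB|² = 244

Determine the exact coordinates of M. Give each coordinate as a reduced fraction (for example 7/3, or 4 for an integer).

M = (10, 11)

1. M_x = 10  [2·M = A+B = (15, 5)+(5, 17)]
2. M_y = 11  [2·M = A+B = (15, 5)+(5, 17)]
   so M = (10, 11)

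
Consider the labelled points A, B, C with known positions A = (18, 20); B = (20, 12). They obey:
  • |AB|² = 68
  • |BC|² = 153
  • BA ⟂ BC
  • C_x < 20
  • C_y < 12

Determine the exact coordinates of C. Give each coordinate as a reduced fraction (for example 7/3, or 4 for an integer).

1. C_x = 8  [[BA ⟂ BC ⇒ -2x+8y-56=0] ∩ [|C−(20, 12)|²=153]]
2. C_y = 9  [[BA ⟂ BC ⇒ -2x+8y-56=0] ∩ [|C−(20, 12)|²=153]]
   so C = (8, 9)

C = (8, 9)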